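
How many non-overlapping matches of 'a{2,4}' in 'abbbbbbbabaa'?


Pattern 'a{2,4}' matches between 2 and 4 consecutive a's (greedy).
String: 'abbbbbbbabaa'
Finding runs of a's and applying greedy matching:
  Run at pos 0: 'a' (length 1)
  Run at pos 8: 'a' (length 1)
  Run at pos 10: 'aa' (length 2)
Matches: ['aa']
Count: 1

1


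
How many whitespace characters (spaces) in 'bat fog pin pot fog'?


\s matches whitespace characters (spaces, tabs, etc.).
Text: 'bat fog pin pot fog'
This text has 5 words separated by spaces.
Number of spaces = number of words - 1 = 5 - 1 = 4

4


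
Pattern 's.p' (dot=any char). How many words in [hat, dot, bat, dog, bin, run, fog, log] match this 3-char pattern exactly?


Pattern 's.p' means: starts with 's', any single char, ends with 'p'.
Checking each word (must be exactly 3 chars):
  'hat' (len=3): no
  'dot' (len=3): no
  'bat' (len=3): no
  'dog' (len=3): no
  'bin' (len=3): no
  'run' (len=3): no
  'fog' (len=3): no
  'log' (len=3): no
Matching words: []
Total: 0

0


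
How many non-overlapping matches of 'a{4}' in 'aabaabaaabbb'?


Pattern 'a{4}' matches exactly 4 consecutive a's (greedy, non-overlapping).
String: 'aabaabaaabbb'
Scanning for runs of a's:
  Run at pos 0: 'aa' (length 2) -> 0 match(es)
  Run at pos 3: 'aa' (length 2) -> 0 match(es)
  Run at pos 6: 'aaa' (length 3) -> 0 match(es)
Matches found: []
Total: 0

0


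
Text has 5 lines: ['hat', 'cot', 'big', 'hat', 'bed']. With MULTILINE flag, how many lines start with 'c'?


With MULTILINE flag, ^ matches the start of each line.
Lines: ['hat', 'cot', 'big', 'hat', 'bed']
Checking which lines start with 'c':
  Line 1: 'hat' -> no
  Line 2: 'cot' -> MATCH
  Line 3: 'big' -> no
  Line 4: 'hat' -> no
  Line 5: 'bed' -> no
Matching lines: ['cot']
Count: 1

1


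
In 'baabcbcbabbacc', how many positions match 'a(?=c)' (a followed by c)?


Lookahead 'a(?=c)' matches 'a' only when followed by 'c'.
String: 'baabcbcbabbacc'
Checking each position where char is 'a':
  pos 1: 'a' -> no (next='a')
  pos 2: 'a' -> no (next='b')
  pos 8: 'a' -> no (next='b')
  pos 11: 'a' -> MATCH (next='c')
Matching positions: [11]
Count: 1

1


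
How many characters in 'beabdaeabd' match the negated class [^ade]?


Negated class [^ade] matches any char NOT in {a, d, e}
Scanning 'beabdaeabd':
  pos 0: 'b' -> MATCH
  pos 1: 'e' -> no (excluded)
  pos 2: 'a' -> no (excluded)
  pos 3: 'b' -> MATCH
  pos 4: 'd' -> no (excluded)
  pos 5: 'a' -> no (excluded)
  pos 6: 'e' -> no (excluded)
  pos 7: 'a' -> no (excluded)
  pos 8: 'b' -> MATCH
  pos 9: 'd' -> no (excluded)
Total matches: 3

3


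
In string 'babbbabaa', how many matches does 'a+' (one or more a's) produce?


Pattern 'a+' matches one or more consecutive a's.
String: 'babbbabaa'
Scanning for runs of a:
  Match 1: 'a' (length 1)
  Match 2: 'a' (length 1)
  Match 3: 'aa' (length 2)
Total matches: 3

3


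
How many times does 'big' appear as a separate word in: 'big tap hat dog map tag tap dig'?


Scanning each word for exact match 'big':
  Word 1: 'big' -> MATCH
  Word 2: 'tap' -> no
  Word 3: 'hat' -> no
  Word 4: 'dog' -> no
  Word 5: 'map' -> no
  Word 6: 'tag' -> no
  Word 7: 'tap' -> no
  Word 8: 'dig' -> no
Total matches: 1

1


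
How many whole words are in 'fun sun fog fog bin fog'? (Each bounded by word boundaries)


Word boundaries (\b) mark the start/end of each word.
Text: 'fun sun fog fog bin fog'
Splitting by whitespace:
  Word 1: 'fun'
  Word 2: 'sun'
  Word 3: 'fog'
  Word 4: 'fog'
  Word 5: 'bin'
  Word 6: 'fog'
Total whole words: 6

6


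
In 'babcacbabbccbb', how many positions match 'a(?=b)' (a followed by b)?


Lookahead 'a(?=b)' matches 'a' only when followed by 'b'.
String: 'babcacbabbccbb'
Checking each position where char is 'a':
  pos 1: 'a' -> MATCH (next='b')
  pos 4: 'a' -> no (next='c')
  pos 7: 'a' -> MATCH (next='b')
Matching positions: [1, 7]
Count: 2

2


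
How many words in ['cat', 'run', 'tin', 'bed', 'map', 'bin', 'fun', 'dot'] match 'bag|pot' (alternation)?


Alternation 'bag|pot' matches either 'bag' or 'pot'.
Checking each word:
  'cat' -> no
  'run' -> no
  'tin' -> no
  'bed' -> no
  'map' -> no
  'bin' -> no
  'fun' -> no
  'dot' -> no
Matches: []
Count: 0

0


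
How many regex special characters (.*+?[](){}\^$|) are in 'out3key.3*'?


Regex special characters are: . * + ? [ ] ( ) { } \ ^ $ |
Scanning 'out3key.3*':
  pos 7: '.' -> SPECIAL
  pos 9: '*' -> SPECIAL
Special chars found: ['.', '*']
Total: 2

2


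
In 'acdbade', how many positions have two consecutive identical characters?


Looking for consecutive identical characters in 'acdbade':
  pos 0-1: 'a' vs 'c' -> different
  pos 1-2: 'c' vs 'd' -> different
  pos 2-3: 'd' vs 'b' -> different
  pos 3-4: 'b' vs 'a' -> different
  pos 4-5: 'a' vs 'd' -> different
  pos 5-6: 'd' vs 'e' -> different
Consecutive identical pairs: []
Count: 0

0


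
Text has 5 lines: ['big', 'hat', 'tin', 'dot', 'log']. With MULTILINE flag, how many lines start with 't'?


With MULTILINE flag, ^ matches the start of each line.
Lines: ['big', 'hat', 'tin', 'dot', 'log']
Checking which lines start with 't':
  Line 1: 'big' -> no
  Line 2: 'hat' -> no
  Line 3: 'tin' -> MATCH
  Line 4: 'dot' -> no
  Line 5: 'log' -> no
Matching lines: ['tin']
Count: 1

1


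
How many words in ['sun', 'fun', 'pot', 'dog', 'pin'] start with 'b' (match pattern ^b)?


Pattern ^b anchors to start of word. Check which words begin with 'b':
  'sun' -> no
  'fun' -> no
  'pot' -> no
  'dog' -> no
  'pin' -> no
Matching words: []
Count: 0

0


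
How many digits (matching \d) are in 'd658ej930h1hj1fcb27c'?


\d matches any digit 0-9.
Scanning 'd658ej930h1hj1fcb27c':
  pos 1: '6' -> DIGIT
  pos 2: '5' -> DIGIT
  pos 3: '8' -> DIGIT
  pos 6: '9' -> DIGIT
  pos 7: '3' -> DIGIT
  pos 8: '0' -> DIGIT
  pos 10: '1' -> DIGIT
  pos 13: '1' -> DIGIT
  pos 17: '2' -> DIGIT
  pos 18: '7' -> DIGIT
Digits found: ['6', '5', '8', '9', '3', '0', '1', '1', '2', '7']
Total: 10

10


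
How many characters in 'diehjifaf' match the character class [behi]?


Character class [behi] matches any of: {b, e, h, i}
Scanning string 'diehjifaf' character by character:
  pos 0: 'd' -> no
  pos 1: 'i' -> MATCH
  pos 2: 'e' -> MATCH
  pos 3: 'h' -> MATCH
  pos 4: 'j' -> no
  pos 5: 'i' -> MATCH
  pos 6: 'f' -> no
  pos 7: 'a' -> no
  pos 8: 'f' -> no
Total matches: 4

4


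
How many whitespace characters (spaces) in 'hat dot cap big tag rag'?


\s matches whitespace characters (spaces, tabs, etc.).
Text: 'hat dot cap big tag rag'
This text has 6 words separated by spaces.
Number of spaces = number of words - 1 = 6 - 1 = 5

5


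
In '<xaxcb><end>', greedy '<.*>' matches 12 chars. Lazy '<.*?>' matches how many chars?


Greedy '<.*>' tries to match as MUCH as possible.
Lazy '<.*?>' tries to match as LITTLE as possible.

String: '<xaxcb><end>'
Greedy '<.*>' starts at first '<' and extends to the LAST '>': '<xaxcb><end>' (12 chars)
Lazy '<.*?>' starts at first '<' and stops at the FIRST '>': '<xaxcb>' (7 chars)

7


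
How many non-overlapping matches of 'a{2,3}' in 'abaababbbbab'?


Pattern 'a{2,3}' matches between 2 and 3 consecutive a's (greedy).
String: 'abaababbbbab'
Finding runs of a's and applying greedy matching:
  Run at pos 0: 'a' (length 1)
  Run at pos 2: 'aa' (length 2)
  Run at pos 5: 'a' (length 1)
  Run at pos 10: 'a' (length 1)
Matches: ['aa']
Count: 1

1


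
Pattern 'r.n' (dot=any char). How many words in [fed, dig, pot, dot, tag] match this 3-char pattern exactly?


Pattern 'r.n' means: starts with 'r', any single char, ends with 'n'.
Checking each word (must be exactly 3 chars):
  'fed' (len=3): no
  'dig' (len=3): no
  'pot' (len=3): no
  'dot' (len=3): no
  'tag' (len=3): no
Matching words: []
Total: 0

0


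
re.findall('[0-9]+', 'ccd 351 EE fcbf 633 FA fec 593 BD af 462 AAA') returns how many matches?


Pattern '[0-9]+' finds one or more digits.
Text: 'ccd 351 EE fcbf 633 FA fec 593 BD af 462 AAA'
Scanning for matches:
  Match 1: '351'
  Match 2: '633'
  Match 3: '593'
  Match 4: '462'
Total matches: 4

4


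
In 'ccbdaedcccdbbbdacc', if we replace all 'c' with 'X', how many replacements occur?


re.sub('c', 'X', text) replaces every occurrence of 'c' with 'X'.
Text: 'ccbdaedcccdbbbdacc'
Scanning for 'c':
  pos 0: 'c' -> replacement #1
  pos 1: 'c' -> replacement #2
  pos 7: 'c' -> replacement #3
  pos 8: 'c' -> replacement #4
  pos 9: 'c' -> replacement #5
  pos 16: 'c' -> replacement #6
  pos 17: 'c' -> replacement #7
Total replacements: 7

7


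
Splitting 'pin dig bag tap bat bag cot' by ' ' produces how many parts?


Splitting by ' ' breaks the string at each occurrence of the separator.
Text: 'pin dig bag tap bat bag cot'
Parts after split:
  Part 1: 'pin'
  Part 2: 'dig'
  Part 3: 'bag'
  Part 4: 'tap'
  Part 5: 'bat'
  Part 6: 'bag'
  Part 7: 'cot'
Total parts: 7

7


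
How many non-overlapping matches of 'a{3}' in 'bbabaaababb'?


Pattern 'a{3}' matches exactly 3 consecutive a's (greedy, non-overlapping).
String: 'bbabaaababb'
Scanning for runs of a's:
  Run at pos 2: 'a' (length 1) -> 0 match(es)
  Run at pos 4: 'aaa' (length 3) -> 1 match(es)
  Run at pos 8: 'a' (length 1) -> 0 match(es)
Matches found: ['aaa']
Total: 1

1


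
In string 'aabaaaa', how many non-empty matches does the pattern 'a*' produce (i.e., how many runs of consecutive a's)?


Pattern 'a*' matches zero or more a's. We want non-empty runs of consecutive a's.
String: 'aabaaaa'
Walking through the string to find runs of a's:
  Run 1: positions 0-1 -> 'aa'
  Run 2: positions 3-6 -> 'aaaa'
Non-empty runs found: ['aa', 'aaaa']
Count: 2

2


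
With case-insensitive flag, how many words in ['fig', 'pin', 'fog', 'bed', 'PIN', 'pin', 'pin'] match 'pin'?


Case-insensitive matching: compare each word's lowercase form to 'pin'.
  'fig' -> lower='fig' -> no
  'pin' -> lower='pin' -> MATCH
  'fog' -> lower='fog' -> no
  'bed' -> lower='bed' -> no
  'PIN' -> lower='pin' -> MATCH
  'pin' -> lower='pin' -> MATCH
  'pin' -> lower='pin' -> MATCH
Matches: ['pin', 'PIN', 'pin', 'pin']
Count: 4

4


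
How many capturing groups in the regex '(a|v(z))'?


To count capturing groups, count each '(' that starts a group.
Pattern: '(a|v(z))'
Walking through the pattern:
  Position 0: '(' -> group #1
  Position 4: '(' -> group #2
Total capturing groups: 2

2


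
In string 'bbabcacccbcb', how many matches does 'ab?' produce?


Pattern 'ab?' matches 'a' optionally followed by 'b'.
String: 'bbabcacccbcb'
Scanning left to right for 'a' then checking next char:
  Match 1: 'ab' (a followed by b)
  Match 2: 'a' (a not followed by b)
Total matches: 2

2


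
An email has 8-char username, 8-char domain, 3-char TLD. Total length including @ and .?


An email address has format: username@domain.tld
Username length: 8
'@' character: 1
Domain length: 8
'.' character: 1
TLD length: 3
Total = 8 + 1 + 8 + 1 + 3 = 21

21


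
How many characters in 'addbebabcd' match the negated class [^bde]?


Negated class [^bde] matches any char NOT in {b, d, e}
Scanning 'addbebabcd':
  pos 0: 'a' -> MATCH
  pos 1: 'd' -> no (excluded)
  pos 2: 'd' -> no (excluded)
  pos 3: 'b' -> no (excluded)
  pos 4: 'e' -> no (excluded)
  pos 5: 'b' -> no (excluded)
  pos 6: 'a' -> MATCH
  pos 7: 'b' -> no (excluded)
  pos 8: 'c' -> MATCH
  pos 9: 'd' -> no (excluded)
Total matches: 3

3


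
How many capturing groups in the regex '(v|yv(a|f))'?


To count capturing groups, count each '(' that starts a group.
Pattern: '(v|yv(a|f))'
Walking through the pattern:
  Position 0: '(' -> group #1
  Position 5: '(' -> group #2
Total capturing groups: 2

2


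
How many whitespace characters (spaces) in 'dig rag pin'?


\s matches whitespace characters (spaces, tabs, etc.).
Text: 'dig rag pin'
This text has 3 words separated by spaces.
Number of spaces = number of words - 1 = 3 - 1 = 2

2


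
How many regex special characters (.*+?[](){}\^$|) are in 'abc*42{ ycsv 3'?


Regex special characters are: . * + ? [ ] ( ) { } \ ^ $ |
Scanning 'abc*42{ ycsv 3':
  pos 3: '*' -> SPECIAL
  pos 6: '{' -> SPECIAL
Special chars found: ['*', '{']
Total: 2

2


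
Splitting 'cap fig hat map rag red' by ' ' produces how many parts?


Splitting by ' ' breaks the string at each occurrence of the separator.
Text: 'cap fig hat map rag red'
Parts after split:
  Part 1: 'cap'
  Part 2: 'fig'
  Part 3: 'hat'
  Part 4: 'map'
  Part 5: 'rag'
  Part 6: 'red'
Total parts: 6

6


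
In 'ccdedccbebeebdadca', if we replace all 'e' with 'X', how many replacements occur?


re.sub('e', 'X', text) replaces every occurrence of 'e' with 'X'.
Text: 'ccdedccbebeebdadca'
Scanning for 'e':
  pos 3: 'e' -> replacement #1
  pos 8: 'e' -> replacement #2
  pos 10: 'e' -> replacement #3
  pos 11: 'e' -> replacement #4
Total replacements: 4

4


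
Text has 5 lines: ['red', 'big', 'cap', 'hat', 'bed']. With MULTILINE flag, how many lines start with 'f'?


With MULTILINE flag, ^ matches the start of each line.
Lines: ['red', 'big', 'cap', 'hat', 'bed']
Checking which lines start with 'f':
  Line 1: 'red' -> no
  Line 2: 'big' -> no
  Line 3: 'cap' -> no
  Line 4: 'hat' -> no
  Line 5: 'bed' -> no
Matching lines: []
Count: 0

0


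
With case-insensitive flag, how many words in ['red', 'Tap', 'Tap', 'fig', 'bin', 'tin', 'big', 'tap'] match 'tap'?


Case-insensitive matching: compare each word's lowercase form to 'tap'.
  'red' -> lower='red' -> no
  'Tap' -> lower='tap' -> MATCH
  'Tap' -> lower='tap' -> MATCH
  'fig' -> lower='fig' -> no
  'bin' -> lower='bin' -> no
  'tin' -> lower='tin' -> no
  'big' -> lower='big' -> no
  'tap' -> lower='tap' -> MATCH
Matches: ['Tap', 'Tap', 'tap']
Count: 3

3


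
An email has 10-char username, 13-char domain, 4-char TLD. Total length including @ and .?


An email address has format: username@domain.tld
Username length: 10
'@' character: 1
Domain length: 13
'.' character: 1
TLD length: 4
Total = 10 + 1 + 13 + 1 + 4 = 29

29


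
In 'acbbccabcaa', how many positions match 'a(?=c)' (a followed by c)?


Lookahead 'a(?=c)' matches 'a' only when followed by 'c'.
String: 'acbbccabcaa'
Checking each position where char is 'a':
  pos 0: 'a' -> MATCH (next='c')
  pos 6: 'a' -> no (next='b')
  pos 9: 'a' -> no (next='a')
Matching positions: [0]
Count: 1

1


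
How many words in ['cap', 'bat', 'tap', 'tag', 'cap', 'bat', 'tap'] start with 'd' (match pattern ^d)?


Pattern ^d anchors to start of word. Check which words begin with 'd':
  'cap' -> no
  'bat' -> no
  'tap' -> no
  'tag' -> no
  'cap' -> no
  'bat' -> no
  'tap' -> no
Matching words: []
Count: 0

0


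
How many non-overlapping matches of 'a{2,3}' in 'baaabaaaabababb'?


Pattern 'a{2,3}' matches between 2 and 3 consecutive a's (greedy).
String: 'baaabaaaabababb'
Finding runs of a's and applying greedy matching:
  Run at pos 1: 'aaa' (length 3)
  Run at pos 5: 'aaaa' (length 4)
  Run at pos 10: 'a' (length 1)
  Run at pos 12: 'a' (length 1)
Matches: ['aaa', 'aaa']
Count: 2

2


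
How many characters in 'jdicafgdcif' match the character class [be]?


Character class [be] matches any of: {b, e}
Scanning string 'jdicafgdcif' character by character:
  pos 0: 'j' -> no
  pos 1: 'd' -> no
  pos 2: 'i' -> no
  pos 3: 'c' -> no
  pos 4: 'a' -> no
  pos 5: 'f' -> no
  pos 6: 'g' -> no
  pos 7: 'd' -> no
  pos 8: 'c' -> no
  pos 9: 'i' -> no
  pos 10: 'f' -> no
Total matches: 0

0


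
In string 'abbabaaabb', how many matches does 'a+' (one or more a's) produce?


Pattern 'a+' matches one or more consecutive a's.
String: 'abbabaaabb'
Scanning for runs of a:
  Match 1: 'a' (length 1)
  Match 2: 'a' (length 1)
  Match 3: 'aaa' (length 3)
Total matches: 3

3


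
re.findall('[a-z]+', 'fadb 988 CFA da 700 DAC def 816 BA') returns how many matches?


Pattern '[a-z]+' finds one or more lowercase letters.
Text: 'fadb 988 CFA da 700 DAC def 816 BA'
Scanning for matches:
  Match 1: 'fadb'
  Match 2: 'da'
  Match 3: 'def'
Total matches: 3

3


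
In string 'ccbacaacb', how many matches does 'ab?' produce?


Pattern 'ab?' matches 'a' optionally followed by 'b'.
String: 'ccbacaacb'
Scanning left to right for 'a' then checking next char:
  Match 1: 'a' (a not followed by b)
  Match 2: 'a' (a not followed by b)
  Match 3: 'a' (a not followed by b)
Total matches: 3

3


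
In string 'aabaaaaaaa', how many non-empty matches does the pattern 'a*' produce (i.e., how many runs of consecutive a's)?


Pattern 'a*' matches zero or more a's. We want non-empty runs of consecutive a's.
String: 'aabaaaaaaa'
Walking through the string to find runs of a's:
  Run 1: positions 0-1 -> 'aa'
  Run 2: positions 3-9 -> 'aaaaaaa'
Non-empty runs found: ['aa', 'aaaaaaa']
Count: 2

2


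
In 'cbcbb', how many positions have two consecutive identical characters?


Looking for consecutive identical characters in 'cbcbb':
  pos 0-1: 'c' vs 'b' -> different
  pos 1-2: 'b' vs 'c' -> different
  pos 2-3: 'c' vs 'b' -> different
  pos 3-4: 'b' vs 'b' -> MATCH ('bb')
Consecutive identical pairs: ['bb']
Count: 1

1


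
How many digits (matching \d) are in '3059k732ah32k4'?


\d matches any digit 0-9.
Scanning '3059k732ah32k4':
  pos 0: '3' -> DIGIT
  pos 1: '0' -> DIGIT
  pos 2: '5' -> DIGIT
  pos 3: '9' -> DIGIT
  pos 5: '7' -> DIGIT
  pos 6: '3' -> DIGIT
  pos 7: '2' -> DIGIT
  pos 10: '3' -> DIGIT
  pos 11: '2' -> DIGIT
  pos 13: '4' -> DIGIT
Digits found: ['3', '0', '5', '9', '7', '3', '2', '3', '2', '4']
Total: 10

10


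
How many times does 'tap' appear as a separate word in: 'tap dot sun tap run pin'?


Scanning each word for exact match 'tap':
  Word 1: 'tap' -> MATCH
  Word 2: 'dot' -> no
  Word 3: 'sun' -> no
  Word 4: 'tap' -> MATCH
  Word 5: 'run' -> no
  Word 6: 'pin' -> no
Total matches: 2

2


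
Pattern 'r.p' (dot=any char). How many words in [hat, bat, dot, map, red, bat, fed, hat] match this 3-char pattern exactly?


Pattern 'r.p' means: starts with 'r', any single char, ends with 'p'.
Checking each word (must be exactly 3 chars):
  'hat' (len=3): no
  'bat' (len=3): no
  'dot' (len=3): no
  'map' (len=3): no
  'red' (len=3): no
  'bat' (len=3): no
  'fed' (len=3): no
  'hat' (len=3): no
Matching words: []
Total: 0

0


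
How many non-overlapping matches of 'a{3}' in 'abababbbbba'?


Pattern 'a{3}' matches exactly 3 consecutive a's (greedy, non-overlapping).
String: 'abababbbbba'
Scanning for runs of a's:
  Run at pos 0: 'a' (length 1) -> 0 match(es)
  Run at pos 2: 'a' (length 1) -> 0 match(es)
  Run at pos 4: 'a' (length 1) -> 0 match(es)
  Run at pos 10: 'a' (length 1) -> 0 match(es)
Matches found: []
Total: 0

0


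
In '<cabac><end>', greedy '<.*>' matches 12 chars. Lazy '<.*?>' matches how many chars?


Greedy '<.*>' tries to match as MUCH as possible.
Lazy '<.*?>' tries to match as LITTLE as possible.

String: '<cabac><end>'
Greedy '<.*>' starts at first '<' and extends to the LAST '>': '<cabac><end>' (12 chars)
Lazy '<.*?>' starts at first '<' and stops at the FIRST '>': '<cabac>' (7 chars)

7


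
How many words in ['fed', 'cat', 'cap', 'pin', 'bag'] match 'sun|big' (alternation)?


Alternation 'sun|big' matches either 'sun' or 'big'.
Checking each word:
  'fed' -> no
  'cat' -> no
  'cap' -> no
  'pin' -> no
  'bag' -> no
Matches: []
Count: 0

0


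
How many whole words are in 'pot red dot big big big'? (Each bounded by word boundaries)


Word boundaries (\b) mark the start/end of each word.
Text: 'pot red dot big big big'
Splitting by whitespace:
  Word 1: 'pot'
  Word 2: 'red'
  Word 3: 'dot'
  Word 4: 'big'
  Word 5: 'big'
  Word 6: 'big'
Total whole words: 6

6


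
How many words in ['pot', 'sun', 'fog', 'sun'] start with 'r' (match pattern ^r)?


Pattern ^r anchors to start of word. Check which words begin with 'r':
  'pot' -> no
  'sun' -> no
  'fog' -> no
  'sun' -> no
Matching words: []
Count: 0

0


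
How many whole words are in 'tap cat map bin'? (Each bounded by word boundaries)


Word boundaries (\b) mark the start/end of each word.
Text: 'tap cat map bin'
Splitting by whitespace:
  Word 1: 'tap'
  Word 2: 'cat'
  Word 3: 'map'
  Word 4: 'bin'
Total whole words: 4

4


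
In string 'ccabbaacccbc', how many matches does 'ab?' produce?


Pattern 'ab?' matches 'a' optionally followed by 'b'.
String: 'ccabbaacccbc'
Scanning left to right for 'a' then checking next char:
  Match 1: 'ab' (a followed by b)
  Match 2: 'a' (a not followed by b)
  Match 3: 'a' (a not followed by b)
Total matches: 3

3


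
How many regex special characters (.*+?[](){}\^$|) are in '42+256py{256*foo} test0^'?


Regex special characters are: . * + ? [ ] ( ) { } \ ^ $ |
Scanning '42+256py{256*foo} test0^':
  pos 2: '+' -> SPECIAL
  pos 8: '{' -> SPECIAL
  pos 12: '*' -> SPECIAL
  pos 16: '}' -> SPECIAL
  pos 23: '^' -> SPECIAL
Special chars found: ['+', '{', '*', '}', '^']
Total: 5

5


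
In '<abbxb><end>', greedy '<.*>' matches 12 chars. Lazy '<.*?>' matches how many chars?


Greedy '<.*>' tries to match as MUCH as possible.
Lazy '<.*?>' tries to match as LITTLE as possible.

String: '<abbxb><end>'
Greedy '<.*>' starts at first '<' and extends to the LAST '>': '<abbxb><end>' (12 chars)
Lazy '<.*?>' starts at first '<' and stops at the FIRST '>': '<abbxb>' (7 chars)

7


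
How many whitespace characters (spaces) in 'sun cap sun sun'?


\s matches whitespace characters (spaces, tabs, etc.).
Text: 'sun cap sun sun'
This text has 4 words separated by spaces.
Number of spaces = number of words - 1 = 4 - 1 = 3

3


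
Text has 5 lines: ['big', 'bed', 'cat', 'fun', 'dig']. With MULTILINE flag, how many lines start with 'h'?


With MULTILINE flag, ^ matches the start of each line.
Lines: ['big', 'bed', 'cat', 'fun', 'dig']
Checking which lines start with 'h':
  Line 1: 'big' -> no
  Line 2: 'bed' -> no
  Line 3: 'cat' -> no
  Line 4: 'fun' -> no
  Line 5: 'dig' -> no
Matching lines: []
Count: 0

0


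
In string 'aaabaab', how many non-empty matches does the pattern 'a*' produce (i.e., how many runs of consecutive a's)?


Pattern 'a*' matches zero or more a's. We want non-empty runs of consecutive a's.
String: 'aaabaab'
Walking through the string to find runs of a's:
  Run 1: positions 0-2 -> 'aaa'
  Run 2: positions 4-5 -> 'aa'
Non-empty runs found: ['aaa', 'aa']
Count: 2

2


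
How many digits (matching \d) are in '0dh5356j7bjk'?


\d matches any digit 0-9.
Scanning '0dh5356j7bjk':
  pos 0: '0' -> DIGIT
  pos 3: '5' -> DIGIT
  pos 4: '3' -> DIGIT
  pos 5: '5' -> DIGIT
  pos 6: '6' -> DIGIT
  pos 8: '7' -> DIGIT
Digits found: ['0', '5', '3', '5', '6', '7']
Total: 6

6


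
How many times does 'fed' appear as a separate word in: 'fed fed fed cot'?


Scanning each word for exact match 'fed':
  Word 1: 'fed' -> MATCH
  Word 2: 'fed' -> MATCH
  Word 3: 'fed' -> MATCH
  Word 4: 'cot' -> no
Total matches: 3

3


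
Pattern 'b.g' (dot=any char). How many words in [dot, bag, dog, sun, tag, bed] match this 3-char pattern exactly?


Pattern 'b.g' means: starts with 'b', any single char, ends with 'g'.
Checking each word (must be exactly 3 chars):
  'dot' (len=3): no
  'bag' (len=3): MATCH
  'dog' (len=3): no
  'sun' (len=3): no
  'tag' (len=3): no
  'bed' (len=3): no
Matching words: ['bag']
Total: 1

1


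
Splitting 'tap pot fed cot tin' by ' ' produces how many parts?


Splitting by ' ' breaks the string at each occurrence of the separator.
Text: 'tap pot fed cot tin'
Parts after split:
  Part 1: 'tap'
  Part 2: 'pot'
  Part 3: 'fed'
  Part 4: 'cot'
  Part 5: 'tin'
Total parts: 5

5


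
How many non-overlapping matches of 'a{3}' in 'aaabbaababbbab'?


Pattern 'a{3}' matches exactly 3 consecutive a's (greedy, non-overlapping).
String: 'aaabbaababbbab'
Scanning for runs of a's:
  Run at pos 0: 'aaa' (length 3) -> 1 match(es)
  Run at pos 5: 'aa' (length 2) -> 0 match(es)
  Run at pos 8: 'a' (length 1) -> 0 match(es)
  Run at pos 12: 'a' (length 1) -> 0 match(es)
Matches found: ['aaa']
Total: 1

1


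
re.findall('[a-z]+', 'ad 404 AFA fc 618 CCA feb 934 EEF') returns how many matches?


Pattern '[a-z]+' finds one or more lowercase letters.
Text: 'ad 404 AFA fc 618 CCA feb 934 EEF'
Scanning for matches:
  Match 1: 'ad'
  Match 2: 'fc'
  Match 3: 'feb'
Total matches: 3

3


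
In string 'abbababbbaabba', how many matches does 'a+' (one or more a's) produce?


Pattern 'a+' matches one or more consecutive a's.
String: 'abbababbbaabba'
Scanning for runs of a:
  Match 1: 'a' (length 1)
  Match 2: 'a' (length 1)
  Match 3: 'a' (length 1)
  Match 4: 'aa' (length 2)
  Match 5: 'a' (length 1)
Total matches: 5

5


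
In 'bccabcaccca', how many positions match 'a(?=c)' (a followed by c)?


Lookahead 'a(?=c)' matches 'a' only when followed by 'c'.
String: 'bccabcaccca'
Checking each position where char is 'a':
  pos 3: 'a' -> no (next='b')
  pos 6: 'a' -> MATCH (next='c')
Matching positions: [6]
Count: 1

1


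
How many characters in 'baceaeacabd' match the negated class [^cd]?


Negated class [^cd] matches any char NOT in {c, d}
Scanning 'baceaeacabd':
  pos 0: 'b' -> MATCH
  pos 1: 'a' -> MATCH
  pos 2: 'c' -> no (excluded)
  pos 3: 'e' -> MATCH
  pos 4: 'a' -> MATCH
  pos 5: 'e' -> MATCH
  pos 6: 'a' -> MATCH
  pos 7: 'c' -> no (excluded)
  pos 8: 'a' -> MATCH
  pos 9: 'b' -> MATCH
  pos 10: 'd' -> no (excluded)
Total matches: 8

8


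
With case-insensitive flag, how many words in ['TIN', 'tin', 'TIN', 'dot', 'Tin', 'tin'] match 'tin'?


Case-insensitive matching: compare each word's lowercase form to 'tin'.
  'TIN' -> lower='tin' -> MATCH
  'tin' -> lower='tin' -> MATCH
  'TIN' -> lower='tin' -> MATCH
  'dot' -> lower='dot' -> no
  'Tin' -> lower='tin' -> MATCH
  'tin' -> lower='tin' -> MATCH
Matches: ['TIN', 'tin', 'TIN', 'Tin', 'tin']
Count: 5

5


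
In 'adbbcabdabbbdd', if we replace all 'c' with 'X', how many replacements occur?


re.sub('c', 'X', text) replaces every occurrence of 'c' with 'X'.
Text: 'adbbcabdabbbdd'
Scanning for 'c':
  pos 4: 'c' -> replacement #1
Total replacements: 1

1


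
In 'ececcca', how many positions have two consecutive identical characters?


Looking for consecutive identical characters in 'ececcca':
  pos 0-1: 'e' vs 'c' -> different
  pos 1-2: 'c' vs 'e' -> different
  pos 2-3: 'e' vs 'c' -> different
  pos 3-4: 'c' vs 'c' -> MATCH ('cc')
  pos 4-5: 'c' vs 'c' -> MATCH ('cc')
  pos 5-6: 'c' vs 'a' -> different
Consecutive identical pairs: ['cc', 'cc']
Count: 2

2


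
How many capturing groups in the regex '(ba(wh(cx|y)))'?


To count capturing groups, count each '(' that starts a group.
Pattern: '(ba(wh(cx|y)))'
Walking through the pattern:
  Position 0: '(' -> group #1
  Position 3: '(' -> group #2
  Position 6: '(' -> group #3
Total capturing groups: 3

3


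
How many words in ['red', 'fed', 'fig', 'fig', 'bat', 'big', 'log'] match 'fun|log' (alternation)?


Alternation 'fun|log' matches either 'fun' or 'log'.
Checking each word:
  'red' -> no
  'fed' -> no
  'fig' -> no
  'fig' -> no
  'bat' -> no
  'big' -> no
  'log' -> MATCH
Matches: ['log']
Count: 1

1


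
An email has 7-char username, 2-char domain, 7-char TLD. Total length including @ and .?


An email address has format: username@domain.tld
Username length: 7
'@' character: 1
Domain length: 2
'.' character: 1
TLD length: 7
Total = 7 + 1 + 2 + 1 + 7 = 18

18


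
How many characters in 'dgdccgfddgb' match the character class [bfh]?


Character class [bfh] matches any of: {b, f, h}
Scanning string 'dgdccgfddgb' character by character:
  pos 0: 'd' -> no
  pos 1: 'g' -> no
  pos 2: 'd' -> no
  pos 3: 'c' -> no
  pos 4: 'c' -> no
  pos 5: 'g' -> no
  pos 6: 'f' -> MATCH
  pos 7: 'd' -> no
  pos 8: 'd' -> no
  pos 9: 'g' -> no
  pos 10: 'b' -> MATCH
Total matches: 2

2


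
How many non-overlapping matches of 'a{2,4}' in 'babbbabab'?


Pattern 'a{2,4}' matches between 2 and 4 consecutive a's (greedy).
String: 'babbbabab'
Finding runs of a's and applying greedy matching:
  Run at pos 1: 'a' (length 1)
  Run at pos 5: 'a' (length 1)
  Run at pos 7: 'a' (length 1)
Matches: []
Count: 0

0


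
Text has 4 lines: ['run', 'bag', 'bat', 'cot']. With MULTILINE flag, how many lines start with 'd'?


With MULTILINE flag, ^ matches the start of each line.
Lines: ['run', 'bag', 'bat', 'cot']
Checking which lines start with 'd':
  Line 1: 'run' -> no
  Line 2: 'bag' -> no
  Line 3: 'bat' -> no
  Line 4: 'cot' -> no
Matching lines: []
Count: 0

0


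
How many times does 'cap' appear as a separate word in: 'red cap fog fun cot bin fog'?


Scanning each word for exact match 'cap':
  Word 1: 'red' -> no
  Word 2: 'cap' -> MATCH
  Word 3: 'fog' -> no
  Word 4: 'fun' -> no
  Word 5: 'cot' -> no
  Word 6: 'bin' -> no
  Word 7: 'fog' -> no
Total matches: 1

1


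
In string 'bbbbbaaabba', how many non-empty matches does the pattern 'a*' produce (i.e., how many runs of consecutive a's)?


Pattern 'a*' matches zero or more a's. We want non-empty runs of consecutive a's.
String: 'bbbbbaaabba'
Walking through the string to find runs of a's:
  Run 1: positions 5-7 -> 'aaa'
  Run 2: positions 10-10 -> 'a'
Non-empty runs found: ['aaa', 'a']
Count: 2

2


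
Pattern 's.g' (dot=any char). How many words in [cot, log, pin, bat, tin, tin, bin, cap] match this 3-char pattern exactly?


Pattern 's.g' means: starts with 's', any single char, ends with 'g'.
Checking each word (must be exactly 3 chars):
  'cot' (len=3): no
  'log' (len=3): no
  'pin' (len=3): no
  'bat' (len=3): no
  'tin' (len=3): no
  'tin' (len=3): no
  'bin' (len=3): no
  'cap' (len=3): no
Matching words: []
Total: 0

0


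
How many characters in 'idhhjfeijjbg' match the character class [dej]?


Character class [dej] matches any of: {d, e, j}
Scanning string 'idhhjfeijjbg' character by character:
  pos 0: 'i' -> no
  pos 1: 'd' -> MATCH
  pos 2: 'h' -> no
  pos 3: 'h' -> no
  pos 4: 'j' -> MATCH
  pos 5: 'f' -> no
  pos 6: 'e' -> MATCH
  pos 7: 'i' -> no
  pos 8: 'j' -> MATCH
  pos 9: 'j' -> MATCH
  pos 10: 'b' -> no
  pos 11: 'g' -> no
Total matches: 5

5


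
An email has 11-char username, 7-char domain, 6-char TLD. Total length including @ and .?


An email address has format: username@domain.tld
Username length: 11
'@' character: 1
Domain length: 7
'.' character: 1
TLD length: 6
Total = 11 + 1 + 7 + 1 + 6 = 26

26


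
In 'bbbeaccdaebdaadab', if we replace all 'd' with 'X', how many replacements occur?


re.sub('d', 'X', text) replaces every occurrence of 'd' with 'X'.
Text: 'bbbeaccdaebdaadab'
Scanning for 'd':
  pos 7: 'd' -> replacement #1
  pos 11: 'd' -> replacement #2
  pos 14: 'd' -> replacement #3
Total replacements: 3

3


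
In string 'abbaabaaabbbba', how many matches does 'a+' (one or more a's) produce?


Pattern 'a+' matches one or more consecutive a's.
String: 'abbaabaaabbbba'
Scanning for runs of a:
  Match 1: 'a' (length 1)
  Match 2: 'aa' (length 2)
  Match 3: 'aaa' (length 3)
  Match 4: 'a' (length 1)
Total matches: 4

4


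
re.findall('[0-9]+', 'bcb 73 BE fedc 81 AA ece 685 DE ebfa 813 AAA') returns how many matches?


Pattern '[0-9]+' finds one or more digits.
Text: 'bcb 73 BE fedc 81 AA ece 685 DE ebfa 813 AAA'
Scanning for matches:
  Match 1: '73'
  Match 2: '81'
  Match 3: '685'
  Match 4: '813'
Total matches: 4

4


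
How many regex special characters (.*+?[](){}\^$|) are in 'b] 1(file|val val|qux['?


Regex special characters are: . * + ? [ ] ( ) { } \ ^ $ |
Scanning 'b] 1(file|val val|qux[':
  pos 1: ']' -> SPECIAL
  pos 4: '(' -> SPECIAL
  pos 9: '|' -> SPECIAL
  pos 17: '|' -> SPECIAL
  pos 21: '[' -> SPECIAL
Special chars found: [']', '(', '|', '|', '[']
Total: 5

5


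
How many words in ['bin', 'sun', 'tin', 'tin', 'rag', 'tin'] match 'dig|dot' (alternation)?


Alternation 'dig|dot' matches either 'dig' or 'dot'.
Checking each word:
  'bin' -> no
  'sun' -> no
  'tin' -> no
  'tin' -> no
  'rag' -> no
  'tin' -> no
Matches: []
Count: 0

0


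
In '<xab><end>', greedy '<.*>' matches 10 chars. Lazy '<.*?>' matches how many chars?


Greedy '<.*>' tries to match as MUCH as possible.
Lazy '<.*?>' tries to match as LITTLE as possible.

String: '<xab><end>'
Greedy '<.*>' starts at first '<' and extends to the LAST '>': '<xab><end>' (10 chars)
Lazy '<.*?>' starts at first '<' and stops at the FIRST '>': '<xab>' (5 chars)

5


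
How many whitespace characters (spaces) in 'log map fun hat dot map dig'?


\s matches whitespace characters (spaces, tabs, etc.).
Text: 'log map fun hat dot map dig'
This text has 7 words separated by spaces.
Number of spaces = number of words - 1 = 7 - 1 = 6

6


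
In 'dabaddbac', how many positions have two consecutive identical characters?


Looking for consecutive identical characters in 'dabaddbac':
  pos 0-1: 'd' vs 'a' -> different
  pos 1-2: 'a' vs 'b' -> different
  pos 2-3: 'b' vs 'a' -> different
  pos 3-4: 'a' vs 'd' -> different
  pos 4-5: 'd' vs 'd' -> MATCH ('dd')
  pos 5-6: 'd' vs 'b' -> different
  pos 6-7: 'b' vs 'a' -> different
  pos 7-8: 'a' vs 'c' -> different
Consecutive identical pairs: ['dd']
Count: 1

1


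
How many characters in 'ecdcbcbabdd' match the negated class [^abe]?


Negated class [^abe] matches any char NOT in {a, b, e}
Scanning 'ecdcbcbabdd':
  pos 0: 'e' -> no (excluded)
  pos 1: 'c' -> MATCH
  pos 2: 'd' -> MATCH
  pos 3: 'c' -> MATCH
  pos 4: 'b' -> no (excluded)
  pos 5: 'c' -> MATCH
  pos 6: 'b' -> no (excluded)
  pos 7: 'a' -> no (excluded)
  pos 8: 'b' -> no (excluded)
  pos 9: 'd' -> MATCH
  pos 10: 'd' -> MATCH
Total matches: 6

6


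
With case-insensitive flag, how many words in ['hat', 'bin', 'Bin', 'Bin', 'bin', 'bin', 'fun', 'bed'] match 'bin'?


Case-insensitive matching: compare each word's lowercase form to 'bin'.
  'hat' -> lower='hat' -> no
  'bin' -> lower='bin' -> MATCH
  'Bin' -> lower='bin' -> MATCH
  'Bin' -> lower='bin' -> MATCH
  'bin' -> lower='bin' -> MATCH
  'bin' -> lower='bin' -> MATCH
  'fun' -> lower='fun' -> no
  'bed' -> lower='bed' -> no
Matches: ['bin', 'Bin', 'Bin', 'bin', 'bin']
Count: 5

5


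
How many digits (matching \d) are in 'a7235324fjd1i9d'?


\d matches any digit 0-9.
Scanning 'a7235324fjd1i9d':
  pos 1: '7' -> DIGIT
  pos 2: '2' -> DIGIT
  pos 3: '3' -> DIGIT
  pos 4: '5' -> DIGIT
  pos 5: '3' -> DIGIT
  pos 6: '2' -> DIGIT
  pos 7: '4' -> DIGIT
  pos 11: '1' -> DIGIT
  pos 13: '9' -> DIGIT
Digits found: ['7', '2', '3', '5', '3', '2', '4', '1', '9']
Total: 9

9


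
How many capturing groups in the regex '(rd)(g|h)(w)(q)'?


To count capturing groups, count each '(' that starts a group.
Pattern: '(rd)(g|h)(w)(q)'
Walking through the pattern:
  Position 0: '(' -> group #1
  Position 4: '(' -> group #2
  Position 9: '(' -> group #3
  Position 12: '(' -> group #4
Total capturing groups: 4

4


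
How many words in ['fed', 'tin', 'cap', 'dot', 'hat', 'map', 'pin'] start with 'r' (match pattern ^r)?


Pattern ^r anchors to start of word. Check which words begin with 'r':
  'fed' -> no
  'tin' -> no
  'cap' -> no
  'dot' -> no
  'hat' -> no
  'map' -> no
  'pin' -> no
Matching words: []
Count: 0

0


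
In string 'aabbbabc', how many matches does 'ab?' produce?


Pattern 'ab?' matches 'a' optionally followed by 'b'.
String: 'aabbbabc'
Scanning left to right for 'a' then checking next char:
  Match 1: 'a' (a not followed by b)
  Match 2: 'ab' (a followed by b)
  Match 3: 'ab' (a followed by b)
Total matches: 3

3


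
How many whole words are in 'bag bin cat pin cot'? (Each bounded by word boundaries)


Word boundaries (\b) mark the start/end of each word.
Text: 'bag bin cat pin cot'
Splitting by whitespace:
  Word 1: 'bag'
  Word 2: 'bin'
  Word 3: 'cat'
  Word 4: 'pin'
  Word 5: 'cot'
Total whole words: 5

5


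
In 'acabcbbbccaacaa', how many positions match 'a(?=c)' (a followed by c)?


Lookahead 'a(?=c)' matches 'a' only when followed by 'c'.
String: 'acabcbbbccaacaa'
Checking each position where char is 'a':
  pos 0: 'a' -> MATCH (next='c')
  pos 2: 'a' -> no (next='b')
  pos 10: 'a' -> no (next='a')
  pos 11: 'a' -> MATCH (next='c')
  pos 13: 'a' -> no (next='a')
Matching positions: [0, 11]
Count: 2

2


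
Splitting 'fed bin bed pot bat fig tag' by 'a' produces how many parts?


Splitting by 'a' breaks the string at each occurrence of the separator.
Text: 'fed bin bed pot bat fig tag'
Parts after split:
  Part 1: 'fed bin bed pot b'
  Part 2: 't fig t'
  Part 3: 'g'
Total parts: 3

3


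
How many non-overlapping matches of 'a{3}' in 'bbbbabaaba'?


Pattern 'a{3}' matches exactly 3 consecutive a's (greedy, non-overlapping).
String: 'bbbbabaaba'
Scanning for runs of a's:
  Run at pos 4: 'a' (length 1) -> 0 match(es)
  Run at pos 6: 'aa' (length 2) -> 0 match(es)
  Run at pos 9: 'a' (length 1) -> 0 match(es)
Matches found: []
Total: 0

0


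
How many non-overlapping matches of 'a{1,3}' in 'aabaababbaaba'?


Pattern 'a{1,3}' matches between 1 and 3 consecutive a's (greedy).
String: 'aabaababbaaba'
Finding runs of a's and applying greedy matching:
  Run at pos 0: 'aa' (length 2)
  Run at pos 3: 'aa' (length 2)
  Run at pos 6: 'a' (length 1)
  Run at pos 9: 'aa' (length 2)
  Run at pos 12: 'a' (length 1)
Matches: ['aa', 'aa', 'a', 'aa', 'a']
Count: 5

5


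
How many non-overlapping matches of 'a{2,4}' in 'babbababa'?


Pattern 'a{2,4}' matches between 2 and 4 consecutive a's (greedy).
String: 'babbababa'
Finding runs of a's and applying greedy matching:
  Run at pos 1: 'a' (length 1)
  Run at pos 4: 'a' (length 1)
  Run at pos 6: 'a' (length 1)
  Run at pos 8: 'a' (length 1)
Matches: []
Count: 0

0


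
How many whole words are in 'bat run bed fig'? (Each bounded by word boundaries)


Word boundaries (\b) mark the start/end of each word.
Text: 'bat run bed fig'
Splitting by whitespace:
  Word 1: 'bat'
  Word 2: 'run'
  Word 3: 'bed'
  Word 4: 'fig'
Total whole words: 4

4


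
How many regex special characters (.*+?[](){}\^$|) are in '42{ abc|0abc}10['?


Regex special characters are: . * + ? [ ] ( ) { } \ ^ $ |
Scanning '42{ abc|0abc}10[':
  pos 2: '{' -> SPECIAL
  pos 7: '|' -> SPECIAL
  pos 12: '}' -> SPECIAL
  pos 15: '[' -> SPECIAL
Special chars found: ['{', '|', '}', '[']
Total: 4

4


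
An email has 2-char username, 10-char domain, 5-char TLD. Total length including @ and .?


An email address has format: username@domain.tld
Username length: 2
'@' character: 1
Domain length: 10
'.' character: 1
TLD length: 5
Total = 2 + 1 + 10 + 1 + 5 = 19

19


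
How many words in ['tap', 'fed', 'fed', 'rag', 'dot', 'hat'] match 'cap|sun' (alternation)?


Alternation 'cap|sun' matches either 'cap' or 'sun'.
Checking each word:
  'tap' -> no
  'fed' -> no
  'fed' -> no
  'rag' -> no
  'dot' -> no
  'hat' -> no
Matches: []
Count: 0

0


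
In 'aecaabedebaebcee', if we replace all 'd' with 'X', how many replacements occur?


re.sub('d', 'X', text) replaces every occurrence of 'd' with 'X'.
Text: 'aecaabedebaebcee'
Scanning for 'd':
  pos 7: 'd' -> replacement #1
Total replacements: 1

1


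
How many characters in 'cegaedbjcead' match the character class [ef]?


Character class [ef] matches any of: {e, f}
Scanning string 'cegaedbjcead' character by character:
  pos 0: 'c' -> no
  pos 1: 'e' -> MATCH
  pos 2: 'g' -> no
  pos 3: 'a' -> no
  pos 4: 'e' -> MATCH
  pos 5: 'd' -> no
  pos 6: 'b' -> no
  pos 7: 'j' -> no
  pos 8: 'c' -> no
  pos 9: 'e' -> MATCH
  pos 10: 'a' -> no
  pos 11: 'd' -> no
Total matches: 3

3


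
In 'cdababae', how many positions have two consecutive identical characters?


Looking for consecutive identical characters in 'cdababae':
  pos 0-1: 'c' vs 'd' -> different
  pos 1-2: 'd' vs 'a' -> different
  pos 2-3: 'a' vs 'b' -> different
  pos 3-4: 'b' vs 'a' -> different
  pos 4-5: 'a' vs 'b' -> different
  pos 5-6: 'b' vs 'a' -> different
  pos 6-7: 'a' vs 'e' -> different
Consecutive identical pairs: []
Count: 0

0


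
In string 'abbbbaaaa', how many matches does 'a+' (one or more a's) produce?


Pattern 'a+' matches one or more consecutive a's.
String: 'abbbbaaaa'
Scanning for runs of a:
  Match 1: 'a' (length 1)
  Match 2: 'aaaa' (length 4)
Total matches: 2

2
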